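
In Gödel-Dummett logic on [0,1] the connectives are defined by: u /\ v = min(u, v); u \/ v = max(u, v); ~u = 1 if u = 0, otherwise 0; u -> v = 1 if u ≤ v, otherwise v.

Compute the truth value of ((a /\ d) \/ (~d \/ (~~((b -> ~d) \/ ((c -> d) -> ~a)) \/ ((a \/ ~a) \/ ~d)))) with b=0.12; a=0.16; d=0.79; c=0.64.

(a /\ d) = min(0.16, 0.79) = 0.16
~d: Gödel ¬ of 0.79 = 0 (operand ≠ 0)
~d: Gödel ¬ of 0.79 = 0 (operand ≠ 0)
(b -> ~d): 0.12 > 0, so result = 0
(c -> d): 0.64 ≤ 0.79, so result = 1
~a: Gödel ¬ of 0.16 = 0 (operand ≠ 0)
((c -> d) -> ~a): 1 > 0, so result = 0
((b -> ~d) \/ ((c -> d) -> ~a)) = max(0, 0) = 0
~((b -> ~d) \/ ((c -> d) -> ~a)): Gödel ¬ of 0 = 1 (operand is 0)
~~((b -> ~d) \/ ((c -> d) -> ~a)): Gödel ¬ of 1 = 0 (operand ≠ 0)
~a: Gödel ¬ of 0.16 = 0 (operand ≠ 0)
(a \/ ~a) = max(0.16, 0) = 0.16
~d: Gödel ¬ of 0.79 = 0 (operand ≠ 0)
((a \/ ~a) \/ ~d) = max(0.16, 0) = 0.16
(~~((b -> ~d) \/ ((c -> d) -> ~a)) \/ ((a \/ ~a) \/ ~d)) = max(0, 0.16) = 0.16
(~d \/ (~~((b -> ~d) \/ ((c -> d) -> ~a)) \/ ((a \/ ~a) \/ ~d))) = max(0, 0.16) = 0.16
((a /\ d) \/ (~d \/ (~~((b -> ~d) \/ ((c -> d) -> ~a)) \/ ((a \/ ~a) \/ ~d)))) = max(0.16, 0.16) = 0.16

0.16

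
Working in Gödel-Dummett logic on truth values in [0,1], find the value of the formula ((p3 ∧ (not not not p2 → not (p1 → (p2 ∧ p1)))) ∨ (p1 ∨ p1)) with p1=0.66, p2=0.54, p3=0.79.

0.79

not p2: Gödel ¬ of 0.54 = 0 (operand ≠ 0)
not not p2: Gödel ¬ of 0 = 1 (operand is 0)
not not not p2: Gödel ¬ of 1 = 0 (operand ≠ 0)
(p2 ∧ p1) = min(0.54, 0.66) = 0.54
(p1 → (p2 ∧ p1)): 0.66 > 0.54, so result = 0.54
not (p1 → (p2 ∧ p1)): Gödel ¬ of 0.54 = 0 (operand ≠ 0)
(not not not p2 → not (p1 → (p2 ∧ p1))): 0 ≤ 0, so result = 1
(p3 ∧ (not not not p2 → not (p1 → (p2 ∧ p1)))) = min(0.79, 1) = 0.79
(p1 ∨ p1) = max(0.66, 0.66) = 0.66
((p3 ∧ (not not not p2 → not (p1 → (p2 ∧ p1)))) ∨ (p1 ∨ p1)) = max(0.79, 0.66) = 0.79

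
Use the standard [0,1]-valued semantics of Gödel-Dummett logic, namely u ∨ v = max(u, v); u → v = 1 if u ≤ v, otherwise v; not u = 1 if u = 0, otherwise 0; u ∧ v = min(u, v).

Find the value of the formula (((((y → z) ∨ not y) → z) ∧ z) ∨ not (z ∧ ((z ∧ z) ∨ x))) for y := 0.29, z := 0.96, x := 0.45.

0.96

(y → z): 0.29 ≤ 0.96, so result = 1
not y: Gödel ¬ of 0.29 = 0 (operand ≠ 0)
((y → z) ∨ not y) = max(1, 0) = 1
(((y → z) ∨ not y) → z): 1 > 0.96, so result = 0.96
((((y → z) ∨ not y) → z) ∧ z) = min(0.96, 0.96) = 0.96
(z ∧ z) = min(0.96, 0.96) = 0.96
((z ∧ z) ∨ x) = max(0.96, 0.45) = 0.96
(z ∧ ((z ∧ z) ∨ x)) = min(0.96, 0.96) = 0.96
not (z ∧ ((z ∧ z) ∨ x)): Gödel ¬ of 0.96 = 0 (operand ≠ 0)
(((((y → z) ∨ not y) → z) ∧ z) ∨ not (z ∧ ((z ∧ z) ∨ x))) = max(0.96, 0) = 0.96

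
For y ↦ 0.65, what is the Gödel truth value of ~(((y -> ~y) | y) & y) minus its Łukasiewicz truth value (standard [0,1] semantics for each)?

Gödel evaluation:
  ~y: Gödel ¬ of 0.65 = 0 (operand ≠ 0)
  (y -> ~y): 0.65 > 0, so result = 0
  ((y -> ~y) | y) = max(0, 0.65) = 0.65
  (((y -> ~y) | y) & y) = min(0.65, 0.65) = 0.65
  ~(((y -> ~y) | y) & y): Gödel ¬ of 0.65 = 0 (operand ≠ 0)
  Gödel value = 0
Łukasiewicz evaluation:
  ~y: Łukasiewicz ¬ gives 1 − 0.65 = 0.35
  (y -> ~y): min(1, 1 − 0.65 + 0.35) = 0.7
  ((y -> ~y) | y) = max(0.7, 0.65) = 0.7
  (((y -> ~y) | y) & y) = min(0.7, 0.65) = 0.65
  ~(((y -> ~y) | y) & y): Łukasiewicz ¬ gives 1 − 0.65 = 0.35
  Łukasiewicz value = 0.35
Difference: 0 − 0.35 = -0.35

-0.35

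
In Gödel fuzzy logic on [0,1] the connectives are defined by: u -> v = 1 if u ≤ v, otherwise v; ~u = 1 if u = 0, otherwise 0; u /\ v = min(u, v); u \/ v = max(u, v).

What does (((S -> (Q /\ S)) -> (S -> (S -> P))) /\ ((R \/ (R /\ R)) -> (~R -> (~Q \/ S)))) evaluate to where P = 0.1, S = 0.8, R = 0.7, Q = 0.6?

0.10

(Q /\ S) = min(0.6, 0.8) = 0.6
(S -> (Q /\ S)): 0.8 > 0.6, so result = 0.6
(S -> P): 0.8 > 0.1, so result = 0.1
(S -> (S -> P)): 0.8 > 0.1, so result = 0.1
((S -> (Q /\ S)) -> (S -> (S -> P))): 0.6 > 0.1, so result = 0.1
(R /\ R) = min(0.7, 0.7) = 0.7
(R \/ (R /\ R)) = max(0.7, 0.7) = 0.7
~R: Gödel ¬ of 0.7 = 0 (operand ≠ 0)
~Q: Gödel ¬ of 0.6 = 0 (operand ≠ 0)
(~Q \/ S) = max(0, 0.8) = 0.8
(~R -> (~Q \/ S)): 0 ≤ 0.8, so result = 1
((R \/ (R /\ R)) -> (~R -> (~Q \/ S))): 0.7 ≤ 1, so result = 1
(((S -> (Q /\ S)) -> (S -> (S -> P))) /\ ((R \/ (R /\ R)) -> (~R -> (~Q \/ S)))) = min(0.1, 1) = 0.1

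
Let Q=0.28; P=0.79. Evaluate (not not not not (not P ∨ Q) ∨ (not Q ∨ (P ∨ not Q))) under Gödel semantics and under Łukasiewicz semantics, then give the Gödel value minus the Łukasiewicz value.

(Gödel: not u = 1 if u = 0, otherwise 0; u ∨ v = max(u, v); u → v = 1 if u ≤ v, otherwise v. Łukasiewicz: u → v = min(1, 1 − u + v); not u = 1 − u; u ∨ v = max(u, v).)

0.21

Gödel evaluation:
  not P: Gödel ¬ of 0.79 = 0 (operand ≠ 0)
  (not P ∨ Q) = max(0, 0.28) = 0.28
  not (not P ∨ Q): Gödel ¬ of 0.28 = 0 (operand ≠ 0)
  not not (not P ∨ Q): Gödel ¬ of 0 = 1 (operand is 0)
  not not not (not P ∨ Q): Gödel ¬ of 1 = 0 (operand ≠ 0)
  not not not not (not P ∨ Q): Gödel ¬ of 0 = 1 (operand is 0)
  not Q: Gödel ¬ of 0.28 = 0 (operand ≠ 0)
  not Q: Gödel ¬ of 0.28 = 0 (operand ≠ 0)
  (P ∨ not Q) = max(0.79, 0) = 0.79
  (not Q ∨ (P ∨ not Q)) = max(0, 0.79) = 0.79
  (not not not not (not P ∨ Q) ∨ (not Q ∨ (P ∨ not Q))) = max(1, 0.79) = 1
  Gödel value = 1
Łukasiewicz evaluation:
  not P: Łukasiewicz ¬ gives 1 − 0.79 = 0.21
  (not P ∨ Q) = max(0.21, 0.28) = 0.28
  not (not P ∨ Q): Łukasiewicz ¬ gives 1 − 0.28 = 0.72
  not not (not P ∨ Q): Łukasiewicz ¬ gives 1 − 0.72 = 0.28
  not not not (not P ∨ Q): Łukasiewicz ¬ gives 1 − 0.28 = 0.72
  not not not not (not P ∨ Q): Łukasiewicz ¬ gives 1 − 0.72 = 0.28
  not Q: Łukasiewicz ¬ gives 1 − 0.28 = 0.72
  not Q: Łukasiewicz ¬ gives 1 − 0.28 = 0.72
  (P ∨ not Q) = max(0.79, 0.72) = 0.79
  (not Q ∨ (P ∨ not Q)) = max(0.72, 0.79) = 0.79
  (not not not not (not P ∨ Q) ∨ (not Q ∨ (P ∨ not Q))) = max(0.28, 0.79) = 0.79
  Łukasiewicz value = 0.79
Difference: 1 − 0.79 = 0.21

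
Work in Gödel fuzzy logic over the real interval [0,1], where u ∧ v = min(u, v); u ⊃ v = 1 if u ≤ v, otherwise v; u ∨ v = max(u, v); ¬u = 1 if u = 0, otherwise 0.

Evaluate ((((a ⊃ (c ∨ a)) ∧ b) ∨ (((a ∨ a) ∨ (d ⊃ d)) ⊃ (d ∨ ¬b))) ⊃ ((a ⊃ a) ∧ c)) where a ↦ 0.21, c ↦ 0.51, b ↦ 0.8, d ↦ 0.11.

(c ∨ a) = max(0.51, 0.21) = 0.51
(a ⊃ (c ∨ a)): 0.21 ≤ 0.51, so result = 1
((a ⊃ (c ∨ a)) ∧ b) = min(1, 0.8) = 0.8
(a ∨ a) = max(0.21, 0.21) = 0.21
(d ⊃ d): 0.11 ≤ 0.11, so result = 1
((a ∨ a) ∨ (d ⊃ d)) = max(0.21, 1) = 1
¬b: Gödel ¬ of 0.8 = 0 (operand ≠ 0)
(d ∨ ¬b) = max(0.11, 0) = 0.11
(((a ∨ a) ∨ (d ⊃ d)) ⊃ (d ∨ ¬b)): 1 > 0.11, so result = 0.11
(((a ⊃ (c ∨ a)) ∧ b) ∨ (((a ∨ a) ∨ (d ⊃ d)) ⊃ (d ∨ ¬b))) = max(0.8, 0.11) = 0.8
(a ⊃ a): 0.21 ≤ 0.21, so result = 1
((a ⊃ a) ∧ c) = min(1, 0.51) = 0.51
((((a ⊃ (c ∨ a)) ∧ b) ∨ (((a ∨ a) ∨ (d ⊃ d)) ⊃ (d ∨ ¬b))) ⊃ ((a ⊃ a) ∧ c)): 0.8 > 0.51, so result = 0.51

0.51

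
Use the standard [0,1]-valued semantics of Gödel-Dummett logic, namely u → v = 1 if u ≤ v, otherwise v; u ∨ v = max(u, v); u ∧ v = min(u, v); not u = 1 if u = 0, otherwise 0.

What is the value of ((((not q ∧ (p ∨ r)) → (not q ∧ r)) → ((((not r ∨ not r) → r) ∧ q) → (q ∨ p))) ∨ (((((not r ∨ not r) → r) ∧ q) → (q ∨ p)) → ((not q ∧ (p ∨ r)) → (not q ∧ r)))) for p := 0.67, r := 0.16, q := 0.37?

1.00

not q: Gödel ¬ of 0.37 = 0 (operand ≠ 0)
(p ∨ r) = max(0.67, 0.16) = 0.67
(not q ∧ (p ∨ r)) = min(0, 0.67) = 0
not q: Gödel ¬ of 0.37 = 0 (operand ≠ 0)
(not q ∧ r) = min(0, 0.16) = 0
((not q ∧ (p ∨ r)) → (not q ∧ r)): 0 ≤ 0, so result = 1
not r: Gödel ¬ of 0.16 = 0 (operand ≠ 0)
not r: Gödel ¬ of 0.16 = 0 (operand ≠ 0)
(not r ∨ not r) = max(0, 0) = 0
((not r ∨ not r) → r): 0 ≤ 0.16, so result = 1
(((not r ∨ not r) → r) ∧ q) = min(1, 0.37) = 0.37
(q ∨ p) = max(0.37, 0.67) = 0.67
((((not r ∨ not r) → r) ∧ q) → (q ∨ p)): 0.37 ≤ 0.67, so result = 1
(((not q ∧ (p ∨ r)) → (not q ∧ r)) → ((((not r ∨ not r) → r) ∧ q) → (q ∨ p))): 1 ≤ 1, so result = 1
not r: Gödel ¬ of 0.16 = 0 (operand ≠ 0)
not r: Gödel ¬ of 0.16 = 0 (operand ≠ 0)
(not r ∨ not r) = max(0, 0) = 0
((not r ∨ not r) → r): 0 ≤ 0.16, so result = 1
(((not r ∨ not r) → r) ∧ q) = min(1, 0.37) = 0.37
(q ∨ p) = max(0.37, 0.67) = 0.67
((((not r ∨ not r) → r) ∧ q) → (q ∨ p)): 0.37 ≤ 0.67, so result = 1
not q: Gödel ¬ of 0.37 = 0 (operand ≠ 0)
(p ∨ r) = max(0.67, 0.16) = 0.67
(not q ∧ (p ∨ r)) = min(0, 0.67) = 0
not q: Gödel ¬ of 0.37 = 0 (operand ≠ 0)
(not q ∧ r) = min(0, 0.16) = 0
((not q ∧ (p ∨ r)) → (not q ∧ r)): 0 ≤ 0, so result = 1
(((((not r ∨ not r) → r) ∧ q) → (q ∨ p)) → ((not q ∧ (p ∨ r)) → (not q ∧ r))): 1 ≤ 1, so result = 1
((((not q ∧ (p ∨ r)) → (not q ∧ r)) → ((((not r ∨ not r) → r) ∧ q) → (q ∨ p))) ∨ (((((not r ∨ not r) → r) ∧ q) → (q ∨ p)) → ((not q ∧ (p ∨ r)) → (not q ∧ r)))) = max(1, 1) = 1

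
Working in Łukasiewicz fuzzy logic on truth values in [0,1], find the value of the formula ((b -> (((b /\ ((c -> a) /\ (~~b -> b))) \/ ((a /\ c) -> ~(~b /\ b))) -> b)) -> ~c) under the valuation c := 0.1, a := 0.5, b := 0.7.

(c -> a): min(1, 1 − 0.1 + 0.5) = 1
~b: Łukasiewicz ¬ gives 1 − 0.7 = 0.3
~~b: Łukasiewicz ¬ gives 1 − 0.3 = 0.7
(~~b -> b): min(1, 1 − 0.7 + 0.7) = 1
((c -> a) /\ (~~b -> b)) = min(1, 1) = 1
(b /\ ((c -> a) /\ (~~b -> b))) = min(0.7, 1) = 0.7
(a /\ c) = min(0.5, 0.1) = 0.1
~b: Łukasiewicz ¬ gives 1 − 0.7 = 0.3
(~b /\ b) = min(0.3, 0.7) = 0.3
~(~b /\ b): Łukasiewicz ¬ gives 1 − 0.3 = 0.7
((a /\ c) -> ~(~b /\ b)): min(1, 1 − 0.1 + 0.7) = 1
((b /\ ((c -> a) /\ (~~b -> b))) \/ ((a /\ c) -> ~(~b /\ b))) = max(0.7, 1) = 1
(((b /\ ((c -> a) /\ (~~b -> b))) \/ ((a /\ c) -> ~(~b /\ b))) -> b): min(1, 1 − 1 + 0.7) = 0.7
(b -> (((b /\ ((c -> a) /\ (~~b -> b))) \/ ((a /\ c) -> ~(~b /\ b))) -> b)): min(1, 1 − 0.7 + 0.7) = 1
~c: Łukasiewicz ¬ gives 1 − 0.1 = 0.9
((b -> (((b /\ ((c -> a) /\ (~~b -> b))) \/ ((a /\ c) -> ~(~b /\ b))) -> b)) -> ~c): min(1, 1 − 1 + 0.9) = 0.9

0.90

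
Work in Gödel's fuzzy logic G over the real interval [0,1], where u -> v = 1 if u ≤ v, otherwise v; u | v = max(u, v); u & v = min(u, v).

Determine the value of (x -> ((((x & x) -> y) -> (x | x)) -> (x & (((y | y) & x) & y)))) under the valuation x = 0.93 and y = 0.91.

0.91

(x & x) = min(0.93, 0.93) = 0.93
((x & x) -> y): 0.93 > 0.91, so result = 0.91
(x | x) = max(0.93, 0.93) = 0.93
(((x & x) -> y) -> (x | x)): 0.91 ≤ 0.93, so result = 1
(y | y) = max(0.91, 0.91) = 0.91
((y | y) & x) = min(0.91, 0.93) = 0.91
(((y | y) & x) & y) = min(0.91, 0.91) = 0.91
(x & (((y | y) & x) & y)) = min(0.93, 0.91) = 0.91
((((x & x) -> y) -> (x | x)) -> (x & (((y | y) & x) & y))): 1 > 0.91, so result = 0.91
(x -> ((((x & x) -> y) -> (x | x)) -> (x & (((y | y) & x) & y)))): 0.93 > 0.91, so result = 0.91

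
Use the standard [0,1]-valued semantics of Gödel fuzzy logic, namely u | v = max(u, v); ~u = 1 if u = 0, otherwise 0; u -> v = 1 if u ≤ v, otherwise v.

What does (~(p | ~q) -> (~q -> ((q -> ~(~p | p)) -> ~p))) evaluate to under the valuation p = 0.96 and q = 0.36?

~q: Gödel ¬ of 0.36 = 0 (operand ≠ 0)
(p | ~q) = max(0.96, 0) = 0.96
~(p | ~q): Gödel ¬ of 0.96 = 0 (operand ≠ 0)
~q: Gödel ¬ of 0.36 = 0 (operand ≠ 0)
~p: Gödel ¬ of 0.96 = 0 (operand ≠ 0)
(~p | p) = max(0, 0.96) = 0.96
~(~p | p): Gödel ¬ of 0.96 = 0 (operand ≠ 0)
(q -> ~(~p | p)): 0.36 > 0, so result = 0
~p: Gödel ¬ of 0.96 = 0 (operand ≠ 0)
((q -> ~(~p | p)) -> ~p): 0 ≤ 0, so result = 1
(~q -> ((q -> ~(~p | p)) -> ~p)): 0 ≤ 1, so result = 1
(~(p | ~q) -> (~q -> ((q -> ~(~p | p)) -> ~p))): 0 ≤ 1, so result = 1

1.00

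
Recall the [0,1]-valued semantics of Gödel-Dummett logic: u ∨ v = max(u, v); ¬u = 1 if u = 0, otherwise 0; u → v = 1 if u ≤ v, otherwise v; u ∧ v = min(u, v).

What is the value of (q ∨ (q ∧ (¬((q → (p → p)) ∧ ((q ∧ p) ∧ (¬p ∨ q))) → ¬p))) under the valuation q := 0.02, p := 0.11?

0.02

(p → p): 0.11 ≤ 0.11, so result = 1
(q → (p → p)): 0.02 ≤ 1, so result = 1
(q ∧ p) = min(0.02, 0.11) = 0.02
¬p: Gödel ¬ of 0.11 = 0 (operand ≠ 0)
(¬p ∨ q) = max(0, 0.02) = 0.02
((q ∧ p) ∧ (¬p ∨ q)) = min(0.02, 0.02) = 0.02
((q → (p → p)) ∧ ((q ∧ p) ∧ (¬p ∨ q))) = min(1, 0.02) = 0.02
¬((q → (p → p)) ∧ ((q ∧ p) ∧ (¬p ∨ q))): Gödel ¬ of 0.02 = 0 (operand ≠ 0)
¬p: Gödel ¬ of 0.11 = 0 (operand ≠ 0)
(¬((q → (p → p)) ∧ ((q ∧ p) ∧ (¬p ∨ q))) → ¬p): 0 ≤ 0, so result = 1
(q ∧ (¬((q → (p → p)) ∧ ((q ∧ p) ∧ (¬p ∨ q))) → ¬p)) = min(0.02, 1) = 0.02
(q ∨ (q ∧ (¬((q → (p → p)) ∧ ((q ∧ p) ∧ (¬p ∨ q))) → ¬p))) = max(0.02, 0.02) = 0.02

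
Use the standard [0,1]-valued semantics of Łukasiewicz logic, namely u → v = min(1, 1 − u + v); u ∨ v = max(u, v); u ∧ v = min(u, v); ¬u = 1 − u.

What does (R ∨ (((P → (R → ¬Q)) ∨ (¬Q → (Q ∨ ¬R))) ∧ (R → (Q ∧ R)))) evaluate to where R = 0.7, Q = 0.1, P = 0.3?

0.70

¬Q: Łukasiewicz ¬ gives 1 − 0.1 = 0.9
(R → ¬Q): min(1, 1 − 0.7 + 0.9) = 1
(P → (R → ¬Q)): min(1, 1 − 0.3 + 1) = 1
¬Q: Łukasiewicz ¬ gives 1 − 0.1 = 0.9
¬R: Łukasiewicz ¬ gives 1 − 0.7 = 0.3
(Q ∨ ¬R) = max(0.1, 0.3) = 0.3
(¬Q → (Q ∨ ¬R)): min(1, 1 − 0.9 + 0.3) = 0.4
((P → (R → ¬Q)) ∨ (¬Q → (Q ∨ ¬R))) = max(1, 0.4) = 1
(Q ∧ R) = min(0.1, 0.7) = 0.1
(R → (Q ∧ R)): min(1, 1 − 0.7 + 0.1) = 0.4
(((P → (R → ¬Q)) ∨ (¬Q → (Q ∨ ¬R))) ∧ (R → (Q ∧ R))) = min(1, 0.4) = 0.4
(R ∨ (((P → (R → ¬Q)) ∨ (¬Q → (Q ∨ ¬R))) ∧ (R → (Q ∧ R)))) = max(0.7, 0.4) = 0.7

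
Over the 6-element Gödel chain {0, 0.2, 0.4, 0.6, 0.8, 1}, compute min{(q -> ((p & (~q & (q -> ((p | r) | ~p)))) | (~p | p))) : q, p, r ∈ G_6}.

The minimum is attained at q = 0.4, p = 0.2, r = 0:
  ~q: Gödel ¬ of 0.4 = 0 (operand ≠ 0)
  (p | r) = max(0.2, 0) = 0.2
  ~p: Gödel ¬ of 0.2 = 0 (operand ≠ 0)
  ((p | r) | ~p) = max(0.2, 0) = 0.2
  (q -> ((p | r) | ~p)): 0.4 > 0.2, so result = 0.2
  (~q & (q -> ((p | r) | ~p))) = min(0, 0.2) = 0
  (p & (~q & (q -> ((p | r) | ~p)))) = min(0.2, 0) = 0
  ~p: Gödel ¬ of 0.2 = 0 (operand ≠ 0)
  (~p | p) = max(0, 0.2) = 0.2
  ((p & (~q & (q -> ((p | r) | ~p)))) | (~p | p)) = max(0, 0.2) = 0.2
  (q -> ((p & (~q & (q -> ((p | r) | ~p)))) | (~p | p))): 0.4 > 0.2, so result = 0.2
Checking all 216 assignments confirms none give a value below 0.20.

0.20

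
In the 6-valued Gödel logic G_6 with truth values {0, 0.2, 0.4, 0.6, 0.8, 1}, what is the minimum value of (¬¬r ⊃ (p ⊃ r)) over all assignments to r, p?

0.20

The minimum is attained at r = 0.2, p = 0.4:
  ¬r: Gödel ¬ of 0.2 = 0 (operand ≠ 0)
  ¬¬r: Gödel ¬ of 0 = 1 (operand is 0)
  (p ⊃ r): 0.4 > 0.2, so result = 0.2
  (¬¬r ⊃ (p ⊃ r)): 1 > 0.2, so result = 0.2
Checking all 36 assignments confirms none give a value below 0.20.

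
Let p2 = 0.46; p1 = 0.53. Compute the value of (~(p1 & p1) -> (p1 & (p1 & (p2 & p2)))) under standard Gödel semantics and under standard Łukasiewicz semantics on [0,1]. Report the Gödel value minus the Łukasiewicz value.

0.01

Gödel evaluation:
  (p1 & p1) = min(0.53, 0.53) = 0.53
  ~(p1 & p1): Gödel ¬ of 0.53 = 0 (operand ≠ 0)
  (p2 & p2) = min(0.46, 0.46) = 0.46
  (p1 & (p2 & p2)) = min(0.53, 0.46) = 0.46
  (p1 & (p1 & (p2 & p2))) = min(0.53, 0.46) = 0.46
  (~(p1 & p1) -> (p1 & (p1 & (p2 & p2)))): 0 ≤ 0.46, so result = 1
  Gödel value = 1
Łukasiewicz evaluation:
  (p1 & p1) = min(0.53, 0.53) = 0.53
  ~(p1 & p1): Łukasiewicz ¬ gives 1 − 0.53 = 0.47
  (p2 & p2) = min(0.46, 0.46) = 0.46
  (p1 & (p2 & p2)) = min(0.53, 0.46) = 0.46
  (p1 & (p1 & (p2 & p2))) = min(0.53, 0.46) = 0.46
  (~(p1 & p1) -> (p1 & (p1 & (p2 & p2)))): min(1, 1 − 0.47 + 0.46) = 0.99
  Łukasiewicz value = 0.99
Difference: 1 − 0.99 = 0.01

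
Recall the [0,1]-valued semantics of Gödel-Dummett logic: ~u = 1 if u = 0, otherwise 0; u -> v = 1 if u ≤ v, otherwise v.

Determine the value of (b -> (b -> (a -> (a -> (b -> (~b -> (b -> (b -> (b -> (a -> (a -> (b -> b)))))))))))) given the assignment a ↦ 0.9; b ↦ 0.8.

~b: Gödel ¬ of 0.8 = 0 (operand ≠ 0)
(b -> b): 0.8 ≤ 0.8, so result = 1
(a -> (b -> b)): 0.9 ≤ 1, so result = 1
(a -> (a -> (b -> b))): 0.9 ≤ 1, so result = 1
(b -> (a -> (a -> (b -> b)))): 0.8 ≤ 1, so result = 1
(b -> (b -> (a -> (a -> (b -> b))))): 0.8 ≤ 1, so result = 1
(b -> (b -> (b -> (a -> (a -> (b -> b)))))): 0.8 ≤ 1, so result = 1
(~b -> (b -> (b -> (b -> (a -> (a -> (b -> b))))))): 0 ≤ 1, so result = 1
(b -> (~b -> (b -> (b -> (b -> (a -> (a -> (b -> b)))))))): 0.8 ≤ 1, so result = 1
(a -> (b -> (~b -> (b -> (b -> (b -> (a -> (a -> (b -> b))))))))): 0.9 ≤ 1, so result = 1
(a -> (a -> (b -> (~b -> (b -> (b -> (b -> (a -> (a -> (b -> b)))))))))): 0.9 ≤ 1, so result = 1
(b -> (a -> (a -> (b -> (~b -> (b -> (b -> (b -> (a -> (a -> (b -> b))))))))))): 0.8 ≤ 1, so result = 1
(b -> (b -> (a -> (a -> (b -> (~b -> (b -> (b -> (b -> (a -> (a -> (b -> b)))))))))))): 0.8 ≤ 1, so result = 1

1.00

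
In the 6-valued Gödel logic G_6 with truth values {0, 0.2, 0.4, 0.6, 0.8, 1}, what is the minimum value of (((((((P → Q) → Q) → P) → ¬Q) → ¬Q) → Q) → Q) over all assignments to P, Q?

0.20

The minimum is attained at P = 0, Q = 0.2:
  (P → Q): 0 ≤ 0.2, so result = 1
  ((P → Q) → Q): 1 > 0.2, so result = 0.2
  (((P → Q) → Q) → P): 0.2 > 0, so result = 0
  ¬Q: Gödel ¬ of 0.2 = 0 (operand ≠ 0)
  ((((P → Q) → Q) → P) → ¬Q): 0 ≤ 0, so result = 1
  ¬Q: Gödel ¬ of 0.2 = 0 (operand ≠ 0)
  (((((P → Q) → Q) → P) → ¬Q) → ¬Q): 1 > 0, so result = 0
  ((((((P → Q) → Q) → P) → ¬Q) → ¬Q) → Q): 0 ≤ 0.2, so result = 1
  (((((((P → Q) → Q) → P) → ¬Q) → ¬Q) → Q) → Q): 1 > 0.2, so result = 0.2
Checking all 36 assignments confirms none give a value below 0.20.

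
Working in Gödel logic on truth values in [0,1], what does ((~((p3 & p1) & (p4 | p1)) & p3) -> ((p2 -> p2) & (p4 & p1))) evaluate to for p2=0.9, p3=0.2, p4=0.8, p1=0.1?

1.00

(p3 & p1) = min(0.2, 0.1) = 0.1
(p4 | p1) = max(0.8, 0.1) = 0.8
((p3 & p1) & (p4 | p1)) = min(0.1, 0.8) = 0.1
~((p3 & p1) & (p4 | p1)): Gödel ¬ of 0.1 = 0 (operand ≠ 0)
(~((p3 & p1) & (p4 | p1)) & p3) = min(0, 0.2) = 0
(p2 -> p2): 0.9 ≤ 0.9, so result = 1
(p4 & p1) = min(0.8, 0.1) = 0.1
((p2 -> p2) & (p4 & p1)) = min(1, 0.1) = 0.1
((~((p3 & p1) & (p4 | p1)) & p3) -> ((p2 -> p2) & (p4 & p1))): 0 ≤ 0.1, so result = 1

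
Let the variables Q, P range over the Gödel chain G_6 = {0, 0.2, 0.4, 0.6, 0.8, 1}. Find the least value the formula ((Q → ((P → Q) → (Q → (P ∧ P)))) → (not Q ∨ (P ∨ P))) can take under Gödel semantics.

0.20

The minimum is attained at Q = 0.2, P = 0.2:
  (P → Q): 0.2 ≤ 0.2, so result = 1
  (P ∧ P) = min(0.2, 0.2) = 0.2
  (Q → (P ∧ P)): 0.2 ≤ 0.2, so result = 1
  ((P → Q) → (Q → (P ∧ P))): 1 ≤ 1, so result = 1
  (Q → ((P → Q) → (Q → (P ∧ P)))): 0.2 ≤ 1, so result = 1
  not Q: Gödel ¬ of 0.2 = 0 (operand ≠ 0)
  (P ∨ P) = max(0.2, 0.2) = 0.2
  (not Q ∨ (P ∨ P)) = max(0, 0.2) = 0.2
  ((Q → ((P → Q) → (Q → (P ∧ P)))) → (not Q ∨ (P ∨ P))): 1 > 0.2, so result = 0.2
Checking all 36 assignments confirms none give a value below 0.20.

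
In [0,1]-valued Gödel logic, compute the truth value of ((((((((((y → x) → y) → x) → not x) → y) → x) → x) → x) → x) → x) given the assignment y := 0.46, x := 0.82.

(y → x): 0.46 ≤ 0.82, so result = 1
((y → x) → y): 1 > 0.46, so result = 0.46
(((y → x) → y) → x): 0.46 ≤ 0.82, so result = 1
not x: Gödel ¬ of 0.82 = 0 (operand ≠ 0)
((((y → x) → y) → x) → not x): 1 > 0, so result = 0
(((((y → x) → y) → x) → not x) → y): 0 ≤ 0.46, so result = 1
((((((y → x) → y) → x) → not x) → y) → x): 1 > 0.82, so result = 0.82
(((((((y → x) → y) → x) → not x) → y) → x) → x): 0.82 ≤ 0.82, so result = 1
((((((((y → x) → y) → x) → not x) → y) → x) → x) → x): 1 > 0.82, so result = 0.82
(((((((((y → x) → y) → x) → not x) → y) → x) → x) → x) → x): 0.82 ≤ 0.82, so result = 1
((((((((((y → x) → y) → x) → not x) → y) → x) → x) → x) → x) → x): 1 > 0.82, so result = 0.82

0.82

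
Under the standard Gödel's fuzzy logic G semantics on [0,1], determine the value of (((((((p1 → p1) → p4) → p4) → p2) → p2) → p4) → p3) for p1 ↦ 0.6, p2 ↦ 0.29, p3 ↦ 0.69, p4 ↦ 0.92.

0.69

(p1 → p1): 0.6 ≤ 0.6, so result = 1
((p1 → p1) → p4): 1 > 0.92, so result = 0.92
(((p1 → p1) → p4) → p4): 0.92 ≤ 0.92, so result = 1
((((p1 → p1) → p4) → p4) → p2): 1 > 0.29, so result = 0.29
(((((p1 → p1) → p4) → p4) → p2) → p2): 0.29 ≤ 0.29, so result = 1
((((((p1 → p1) → p4) → p4) → p2) → p2) → p4): 1 > 0.92, so result = 0.92
(((((((p1 → p1) → p4) → p4) → p2) → p2) → p4) → p3): 0.92 > 0.69, so result = 0.69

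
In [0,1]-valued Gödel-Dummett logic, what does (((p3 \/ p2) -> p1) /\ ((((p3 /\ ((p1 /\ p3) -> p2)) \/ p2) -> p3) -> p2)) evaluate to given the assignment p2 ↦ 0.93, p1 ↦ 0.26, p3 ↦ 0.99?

(p3 \/ p2) = max(0.99, 0.93) = 0.99
((p3 \/ p2) -> p1): 0.99 > 0.26, so result = 0.26
(p1 /\ p3) = min(0.26, 0.99) = 0.26
((p1 /\ p3) -> p2): 0.26 ≤ 0.93, so result = 1
(p3 /\ ((p1 /\ p3) -> p2)) = min(0.99, 1) = 0.99
((p3 /\ ((p1 /\ p3) -> p2)) \/ p2) = max(0.99, 0.93) = 0.99
(((p3 /\ ((p1 /\ p3) -> p2)) \/ p2) -> p3): 0.99 ≤ 0.99, so result = 1
((((p3 /\ ((p1 /\ p3) -> p2)) \/ p2) -> p3) -> p2): 1 > 0.93, so result = 0.93
(((p3 \/ p2) -> p1) /\ ((((p3 /\ ((p1 /\ p3) -> p2)) \/ p2) -> p3) -> p2)) = min(0.26, 0.93) = 0.26

0.26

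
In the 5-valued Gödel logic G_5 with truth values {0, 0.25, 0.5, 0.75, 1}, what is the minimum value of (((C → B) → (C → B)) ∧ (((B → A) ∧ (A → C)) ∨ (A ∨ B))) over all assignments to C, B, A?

0.25

The minimum is attained at C = 0, B = 0, A = 0.25:
  (C → B): 0 ≤ 0, so result = 1
  (C → B): 0 ≤ 0, so result = 1
  ((C → B) → (C → B)): 1 ≤ 1, so result = 1
  (B → A): 0 ≤ 0.25, so result = 1
  (A → C): 0.25 > 0, so result = 0
  ((B → A) ∧ (A → C)) = min(1, 0) = 0
  (A ∨ B) = max(0.25, 0) = 0.25
  (((B → A) ∧ (A → C)) ∨ (A ∨ B)) = max(0, 0.25) = 0.25
  (((C → B) → (C → B)) ∧ (((B → A) ∧ (A → C)) ∨ (A ∨ B))) = min(1, 0.25) = 0.25
Checking all 125 assignments confirms none give a value below 0.25.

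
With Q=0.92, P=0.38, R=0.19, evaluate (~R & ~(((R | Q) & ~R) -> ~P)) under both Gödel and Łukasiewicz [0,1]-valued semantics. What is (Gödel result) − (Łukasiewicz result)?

-0.19

Gödel evaluation:
  ~R: Gödel ¬ of 0.19 = 0 (operand ≠ 0)
  (R | Q) = max(0.19, 0.92) = 0.92
  ~R: Gödel ¬ of 0.19 = 0 (operand ≠ 0)
  ((R | Q) & ~R) = min(0.92, 0) = 0
  ~P: Gödel ¬ of 0.38 = 0 (operand ≠ 0)
  (((R | Q) & ~R) -> ~P): 0 ≤ 0, so result = 1
  ~(((R | Q) & ~R) -> ~P): Gödel ¬ of 1 = 0 (operand ≠ 0)
  (~R & ~(((R | Q) & ~R) -> ~P)) = min(0, 0) = 0
  Gödel value = 0
Łukasiewicz evaluation:
  ~R: Łukasiewicz ¬ gives 1 − 0.19 = 0.81
  (R | Q) = max(0.19, 0.92) = 0.92
  ~R: Łukasiewicz ¬ gives 1 − 0.19 = 0.81
  ((R | Q) & ~R) = min(0.92, 0.81) = 0.81
  ~P: Łukasiewicz ¬ gives 1 − 0.38 = 0.62
  (((R | Q) & ~R) -> ~P): min(1, 1 − 0.81 + 0.62) = 0.81
  ~(((R | Q) & ~R) -> ~P): Łukasiewicz ¬ gives 1 − 0.81 = 0.19
  (~R & ~(((R | Q) & ~R) -> ~P)) = min(0.81, 0.19) = 0.19
  Łukasiewicz value = 0.19
Difference: 0 − 0.19 = -0.19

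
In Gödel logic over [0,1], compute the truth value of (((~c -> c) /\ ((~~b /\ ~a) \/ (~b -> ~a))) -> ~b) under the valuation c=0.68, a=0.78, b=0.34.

0.00

~c: Gödel ¬ of 0.68 = 0 (operand ≠ 0)
(~c -> c): 0 ≤ 0.68, so result = 1
~b: Gödel ¬ of 0.34 = 0 (operand ≠ 0)
~~b: Gödel ¬ of 0 = 1 (operand is 0)
~a: Gödel ¬ of 0.78 = 0 (operand ≠ 0)
(~~b /\ ~a) = min(1, 0) = 0
~b: Gödel ¬ of 0.34 = 0 (operand ≠ 0)
~a: Gödel ¬ of 0.78 = 0 (operand ≠ 0)
(~b -> ~a): 0 ≤ 0, so result = 1
((~~b /\ ~a) \/ (~b -> ~a)) = max(0, 1) = 1
((~c -> c) /\ ((~~b /\ ~a) \/ (~b -> ~a))) = min(1, 1) = 1
~b: Gödel ¬ of 0.34 = 0 (operand ≠ 0)
(((~c -> c) /\ ((~~b /\ ~a) \/ (~b -> ~a))) -> ~b): 1 > 0, so result = 0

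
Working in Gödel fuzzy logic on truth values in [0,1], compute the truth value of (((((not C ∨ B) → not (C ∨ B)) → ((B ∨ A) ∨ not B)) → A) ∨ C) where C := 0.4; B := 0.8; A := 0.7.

not C: Gödel ¬ of 0.4 = 0 (operand ≠ 0)
(not C ∨ B) = max(0, 0.8) = 0.8
(C ∨ B) = max(0.4, 0.8) = 0.8
not (C ∨ B): Gödel ¬ of 0.8 = 0 (operand ≠ 0)
((not C ∨ B) → not (C ∨ B)): 0.8 > 0, so result = 0
(B ∨ A) = max(0.8, 0.7) = 0.8
not B: Gödel ¬ of 0.8 = 0 (operand ≠ 0)
((B ∨ A) ∨ not B) = max(0.8, 0) = 0.8
(((not C ∨ B) → not (C ∨ B)) → ((B ∨ A) ∨ not B)): 0 ≤ 0.8, so result = 1
((((not C ∨ B) → not (C ∨ B)) → ((B ∨ A) ∨ not B)) → A): 1 > 0.7, so result = 0.7
(((((not C ∨ B) → not (C ∨ B)) → ((B ∨ A) ∨ not B)) → A) ∨ C) = max(0.7, 0.4) = 0.7

0.70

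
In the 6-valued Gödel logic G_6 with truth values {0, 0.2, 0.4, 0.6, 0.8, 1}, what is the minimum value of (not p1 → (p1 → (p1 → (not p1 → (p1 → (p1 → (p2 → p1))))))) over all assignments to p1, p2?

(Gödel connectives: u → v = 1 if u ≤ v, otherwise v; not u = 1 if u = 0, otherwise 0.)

Every assignment gives 1. For instance at p1 = 0, p2 = 0:
  not p1: Gödel ¬ of 0 = 1 (operand is 0)
  not p1: Gödel ¬ of 0 = 1 (operand is 0)
  (p2 → p1): 0 ≤ 0, so result = 1
  (p1 → (p2 → p1)): 0 ≤ 1, so result = 1
  (p1 → (p1 → (p2 → p1))): 0 ≤ 1, so result = 1
  (not p1 → (p1 → (p1 → (p2 → p1)))): 1 ≤ 1, so result = 1
  (p1 → (not p1 → (p1 → (p1 → (p2 → p1))))): 0 ≤ 1, so result = 1
  (p1 → (p1 → (not p1 → (p1 → (p1 → (p2 → p1)))))): 0 ≤ 1, so result = 1
  (not p1 → (p1 → (p1 → (not p1 → (p1 → (p1 → (p2 → p1))))))): 1 ≤ 1, so result = 1
All 36 assignments give value 1 — the formula is a G_6-tautology.

1.00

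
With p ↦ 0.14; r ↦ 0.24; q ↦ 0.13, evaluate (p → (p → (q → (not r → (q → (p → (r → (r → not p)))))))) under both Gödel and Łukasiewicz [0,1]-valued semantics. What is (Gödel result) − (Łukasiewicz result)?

Gödel evaluation:
  not r: Gödel ¬ of 0.24 = 0 (operand ≠ 0)
  not p: Gödel ¬ of 0.14 = 0 (operand ≠ 0)
  (r → not p): 0.24 > 0, so result = 0
  (r → (r → not p)): 0.24 > 0, so result = 0
  (p → (r → (r → not p))): 0.14 > 0, so result = 0
  (q → (p → (r → (r → not p)))): 0.13 > 0, so result = 0
  (not r → (q → (p → (r → (r → not p))))): 0 ≤ 0, so result = 1
  (q → (not r → (q → (p → (r → (r → not p)))))): 0.13 ≤ 1, so result = 1
  (p → (q → (not r → (q → (p → (r → (r → not p))))))): 0.14 ≤ 1, so result = 1
  (p → (p → (q → (not r → (q → (p → (r → (r → not p)))))))): 0.14 ≤ 1, so result = 1
  Gödel value = 1
Łukasiewicz evaluation:
  not r: Łukasiewicz ¬ gives 1 − 0.24 = 0.76
  not p: Łukasiewicz ¬ gives 1 − 0.14 = 0.86
  (r → not p): min(1, 1 − 0.24 + 0.86) = 1
  (r → (r → not p)): min(1, 1 − 0.24 + 1) = 1
  (p → (r → (r → not p))): min(1, 1 − 0.14 + 1) = 1
  (q → (p → (r → (r → not p)))): min(1, 1 − 0.13 + 1) = 1
  (not r → (q → (p → (r → (r → not p))))): min(1, 1 − 0.76 + 1) = 1
  (q → (not r → (q → (p → (r → (r → not p)))))): min(1, 1 − 0.13 + 1) = 1
  (p → (q → (not r → (q → (p → (r → (r → not p))))))): min(1, 1 − 0.14 + 1) = 1
  (p → (p → (q → (not r → (q → (p → (r → (r → not p)))))))): min(1, 1 − 0.14 + 1) = 1
  Łukasiewicz value = 1
Difference: 1 − 1 = 0.00

0.00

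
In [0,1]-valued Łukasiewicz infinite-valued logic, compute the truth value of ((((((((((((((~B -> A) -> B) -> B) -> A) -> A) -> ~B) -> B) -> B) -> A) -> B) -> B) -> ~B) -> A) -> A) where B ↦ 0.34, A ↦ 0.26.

1.00

~B: Łukasiewicz ¬ gives 1 − 0.34 = 0.66
(~B -> A): min(1, 1 − 0.66 + 0.26) = 0.6
((~B -> A) -> B): min(1, 1 − 0.6 + 0.34) = 0.74
(((~B -> A) -> B) -> B): min(1, 1 − 0.74 + 0.34) = 0.6
((((~B -> A) -> B) -> B) -> A): min(1, 1 − 0.6 + 0.26) = 0.66
(((((~B -> A) -> B) -> B) -> A) -> A): min(1, 1 − 0.66 + 0.26) = 0.6
~B: Łukasiewicz ¬ gives 1 − 0.34 = 0.66
((((((~B -> A) -> B) -> B) -> A) -> A) -> ~B): min(1, 1 − 0.6 + 0.66) = 1
(((((((~B -> A) -> B) -> B) -> A) -> A) -> ~B) -> B): min(1, 1 − 1 + 0.34) = 0.34
((((((((~B -> A) -> B) -> B) -> A) -> A) -> ~B) -> B) -> B): min(1, 1 − 0.34 + 0.34) = 1
(((((((((~B -> A) -> B) -> B) -> A) -> A) -> ~B) -> B) -> B) -> A): min(1, 1 − 1 + 0.26) = 0.26
((((((((((~B -> A) -> B) -> B) -> A) -> A) -> ~B) -> B) -> B) -> A) -> B): min(1, 1 − 0.26 + 0.34) = 1
(((((((((((~B -> A) -> B) -> B) -> A) -> A) -> ~B) -> B) -> B) -> A) -> B) -> B): min(1, 1 − 1 + 0.34) = 0.34
~B: Łukasiewicz ¬ gives 1 − 0.34 = 0.66
((((((((((((~B -> A) -> B) -> B) -> A) -> A) -> ~B) -> B) -> B) -> A) -> B) -> B) -> ~B): min(1, 1 − 0.34 + 0.66) = 1
(((((((((((((~B -> A) -> B) -> B) -> A) -> A) -> ~B) -> B) -> B) -> A) -> B) -> B) -> ~B) -> A): min(1, 1 − 1 + 0.26) = 0.26
((((((((((((((~B -> A) -> B) -> B) -> A) -> A) -> ~B) -> B) -> B) -> A) -> B) -> B) -> ~B) -> A) -> A): min(1, 1 − 0.26 + 0.26) = 1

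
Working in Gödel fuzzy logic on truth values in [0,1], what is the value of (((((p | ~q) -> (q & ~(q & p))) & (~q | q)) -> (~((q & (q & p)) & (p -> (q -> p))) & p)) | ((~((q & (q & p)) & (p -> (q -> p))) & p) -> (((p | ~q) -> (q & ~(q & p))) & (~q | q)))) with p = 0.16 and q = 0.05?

1.00

~q: Gödel ¬ of 0.05 = 0 (operand ≠ 0)
(p | ~q) = max(0.16, 0) = 0.16
(q & p) = min(0.05, 0.16) = 0.05
~(q & p): Gödel ¬ of 0.05 = 0 (operand ≠ 0)
(q & ~(q & p)) = min(0.05, 0) = 0
((p | ~q) -> (q & ~(q & p))): 0.16 > 0, so result = 0
~q: Gödel ¬ of 0.05 = 0 (operand ≠ 0)
(~q | q) = max(0, 0.05) = 0.05
(((p | ~q) -> (q & ~(q & p))) & (~q | q)) = min(0, 0.05) = 0
(q & p) = min(0.05, 0.16) = 0.05
(q & (q & p)) = min(0.05, 0.05) = 0.05
(q -> p): 0.05 ≤ 0.16, so result = 1
(p -> (q -> p)): 0.16 ≤ 1, so result = 1
((q & (q & p)) & (p -> (q -> p))) = min(0.05, 1) = 0.05
~((q & (q & p)) & (p -> (q -> p))): Gödel ¬ of 0.05 = 0 (operand ≠ 0)
(~((q & (q & p)) & (p -> (q -> p))) & p) = min(0, 0.16) = 0
((((p | ~q) -> (q & ~(q & p))) & (~q | q)) -> (~((q & (q & p)) & (p -> (q -> p))) & p)): 0 ≤ 0, so result = 1
(q & p) = min(0.05, 0.16) = 0.05
(q & (q & p)) = min(0.05, 0.05) = 0.05
(q -> p): 0.05 ≤ 0.16, so result = 1
(p -> (q -> p)): 0.16 ≤ 1, so result = 1
((q & (q & p)) & (p -> (q -> p))) = min(0.05, 1) = 0.05
~((q & (q & p)) & (p -> (q -> p))): Gödel ¬ of 0.05 = 0 (operand ≠ 0)
(~((q & (q & p)) & (p -> (q -> p))) & p) = min(0, 0.16) = 0
~q: Gödel ¬ of 0.05 = 0 (operand ≠ 0)
(p | ~q) = max(0.16, 0) = 0.16
(q & p) = min(0.05, 0.16) = 0.05
~(q & p): Gödel ¬ of 0.05 = 0 (operand ≠ 0)
(q & ~(q & p)) = min(0.05, 0) = 0
((p | ~q) -> (q & ~(q & p))): 0.16 > 0, so result = 0
~q: Gödel ¬ of 0.05 = 0 (operand ≠ 0)
(~q | q) = max(0, 0.05) = 0.05
(((p | ~q) -> (q & ~(q & p))) & (~q | q)) = min(0, 0.05) = 0
((~((q & (q & p)) & (p -> (q -> p))) & p) -> (((p | ~q) -> (q & ~(q & p))) & (~q | q))): 0 ≤ 0, so result = 1
(((((p | ~q) -> (q & ~(q & p))) & (~q | q)) -> (~((q & (q & p)) & (p -> (q -> p))) & p)) | ((~((q & (q & p)) & (p -> (q -> p))) & p) -> (((p | ~q) -> (q & ~(q & p))) & (~q | q)))) = max(1, 1) = 1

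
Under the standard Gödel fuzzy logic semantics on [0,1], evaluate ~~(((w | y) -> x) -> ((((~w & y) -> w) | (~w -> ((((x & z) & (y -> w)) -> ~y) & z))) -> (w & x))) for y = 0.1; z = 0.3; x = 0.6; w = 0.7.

1.00

(w | y) = max(0.7, 0.1) = 0.7
((w | y) -> x): 0.7 > 0.6, so result = 0.6
~w: Gödel ¬ of 0.7 = 0 (operand ≠ 0)
(~w & y) = min(0, 0.1) = 0
((~w & y) -> w): 0 ≤ 0.7, so result = 1
~w: Gödel ¬ of 0.7 = 0 (operand ≠ 0)
(x & z) = min(0.6, 0.3) = 0.3
(y -> w): 0.1 ≤ 0.7, so result = 1
((x & z) & (y -> w)) = min(0.3, 1) = 0.3
~y: Gödel ¬ of 0.1 = 0 (operand ≠ 0)
(((x & z) & (y -> w)) -> ~y): 0.3 > 0, so result = 0
((((x & z) & (y -> w)) -> ~y) & z) = min(0, 0.3) = 0
(~w -> ((((x & z) & (y -> w)) -> ~y) & z)): 0 ≤ 0, so result = 1
(((~w & y) -> w) | (~w -> ((((x & z) & (y -> w)) -> ~y) & z))) = max(1, 1) = 1
(w & x) = min(0.7, 0.6) = 0.6
((((~w & y) -> w) | (~w -> ((((x & z) & (y -> w)) -> ~y) & z))) -> (w & x)): 1 > 0.6, so result = 0.6
(((w | y) -> x) -> ((((~w & y) -> w) | (~w -> ((((x & z) & (y -> w)) -> ~y) & z))) -> (w & x))): 0.6 ≤ 0.6, so result = 1
~(((w | y) -> x) -> ((((~w & y) -> w) | (~w -> ((((x & z) & (y -> w)) -> ~y) & z))) -> (w & x))): Gödel ¬ of 1 = 0 (operand ≠ 0)
~~(((w | y) -> x) -> ((((~w & y) -> w) | (~w -> ((((x & z) & (y -> w)) -> ~y) & z))) -> (w & x))): Gödel ¬ of 0 = 1 (operand is 0)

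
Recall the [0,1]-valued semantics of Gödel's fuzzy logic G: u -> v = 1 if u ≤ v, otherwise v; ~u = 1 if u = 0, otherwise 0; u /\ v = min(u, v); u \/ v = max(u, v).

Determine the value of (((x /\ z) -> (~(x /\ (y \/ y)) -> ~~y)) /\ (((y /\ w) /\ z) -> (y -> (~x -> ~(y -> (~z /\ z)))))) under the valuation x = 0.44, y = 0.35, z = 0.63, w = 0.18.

(x /\ z) = min(0.44, 0.63) = 0.44
(y \/ y) = max(0.35, 0.35) = 0.35
(x /\ (y \/ y)) = min(0.44, 0.35) = 0.35
~(x /\ (y \/ y)): Gödel ¬ of 0.35 = 0 (operand ≠ 0)
~y: Gödel ¬ of 0.35 = 0 (operand ≠ 0)
~~y: Gödel ¬ of 0 = 1 (operand is 0)
(~(x /\ (y \/ y)) -> ~~y): 0 ≤ 1, so result = 1
((x /\ z) -> (~(x /\ (y \/ y)) -> ~~y)): 0.44 ≤ 1, so result = 1
(y /\ w) = min(0.35, 0.18) = 0.18
((y /\ w) /\ z) = min(0.18, 0.63) = 0.18
~x: Gödel ¬ of 0.44 = 0 (operand ≠ 0)
~z: Gödel ¬ of 0.63 = 0 (operand ≠ 0)
(~z /\ z) = min(0, 0.63) = 0
(y -> (~z /\ z)): 0.35 > 0, so result = 0
~(y -> (~z /\ z)): Gödel ¬ of 0 = 1 (operand is 0)
(~x -> ~(y -> (~z /\ z))): 0 ≤ 1, so result = 1
(y -> (~x -> ~(y -> (~z /\ z)))): 0.35 ≤ 1, so result = 1
(((y /\ w) /\ z) -> (y -> (~x -> ~(y -> (~z /\ z))))): 0.18 ≤ 1, so result = 1
(((x /\ z) -> (~(x /\ (y \/ y)) -> ~~y)) /\ (((y /\ w) /\ z) -> (y -> (~x -> ~(y -> (~z /\ z)))))) = min(1, 1) = 1

1.00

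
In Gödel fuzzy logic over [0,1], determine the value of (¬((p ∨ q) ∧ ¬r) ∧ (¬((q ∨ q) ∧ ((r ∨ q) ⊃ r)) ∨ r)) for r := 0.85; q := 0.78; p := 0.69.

0.85

(p ∨ q) = max(0.69, 0.78) = 0.78
¬r: Gödel ¬ of 0.85 = 0 (operand ≠ 0)
((p ∨ q) ∧ ¬r) = min(0.78, 0) = 0
¬((p ∨ q) ∧ ¬r): Gödel ¬ of 0 = 1 (operand is 0)
(q ∨ q) = max(0.78, 0.78) = 0.78
(r ∨ q) = max(0.85, 0.78) = 0.85
((r ∨ q) ⊃ r): 0.85 ≤ 0.85, so result = 1
((q ∨ q) ∧ ((r ∨ q) ⊃ r)) = min(0.78, 1) = 0.78
¬((q ∨ q) ∧ ((r ∨ q) ⊃ r)): Gödel ¬ of 0.78 = 0 (operand ≠ 0)
(¬((q ∨ q) ∧ ((r ∨ q) ⊃ r)) ∨ r) = max(0, 0.85) = 0.85
(¬((p ∨ q) ∧ ¬r) ∧ (¬((q ∨ q) ∧ ((r ∨ q) ⊃ r)) ∨ r)) = min(1, 0.85) = 0.85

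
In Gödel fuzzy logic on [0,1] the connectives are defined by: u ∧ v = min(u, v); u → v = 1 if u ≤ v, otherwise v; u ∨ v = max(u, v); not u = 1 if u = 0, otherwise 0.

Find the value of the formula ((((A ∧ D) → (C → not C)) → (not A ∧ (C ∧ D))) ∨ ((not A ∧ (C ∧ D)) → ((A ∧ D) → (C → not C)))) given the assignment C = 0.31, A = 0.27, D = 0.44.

1.00

(A ∧ D) = min(0.27, 0.44) = 0.27
not C: Gödel ¬ of 0.31 = 0 (operand ≠ 0)
(C → not C): 0.31 > 0, so result = 0
((A ∧ D) → (C → not C)): 0.27 > 0, so result = 0
not A: Gödel ¬ of 0.27 = 0 (operand ≠ 0)
(C ∧ D) = min(0.31, 0.44) = 0.31
(not A ∧ (C ∧ D)) = min(0, 0.31) = 0
(((A ∧ D) → (C → not C)) → (not A ∧ (C ∧ D))): 0 ≤ 0, so result = 1
not A: Gödel ¬ of 0.27 = 0 (operand ≠ 0)
(C ∧ D) = min(0.31, 0.44) = 0.31
(not A ∧ (C ∧ D)) = min(0, 0.31) = 0
(A ∧ D) = min(0.27, 0.44) = 0.27
not C: Gödel ¬ of 0.31 = 0 (operand ≠ 0)
(C → not C): 0.31 > 0, so result = 0
((A ∧ D) → (C → not C)): 0.27 > 0, so result = 0
((not A ∧ (C ∧ D)) → ((A ∧ D) → (C → not C))): 0 ≤ 0, so result = 1
((((A ∧ D) → (C → not C)) → (not A ∧ (C ∧ D))) ∨ ((not A ∧ (C ∧ D)) → ((A ∧ D) → (C → not C)))) = max(1, 1) = 1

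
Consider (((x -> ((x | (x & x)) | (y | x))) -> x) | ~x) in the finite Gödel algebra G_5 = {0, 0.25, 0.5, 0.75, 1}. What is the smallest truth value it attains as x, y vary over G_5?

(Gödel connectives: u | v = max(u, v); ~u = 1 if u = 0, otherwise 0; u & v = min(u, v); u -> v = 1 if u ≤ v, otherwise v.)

0.25

The minimum is attained at x = 0.25, y = 0:
  (x & x) = min(0.25, 0.25) = 0.25
  (x | (x & x)) = max(0.25, 0.25) = 0.25
  (y | x) = max(0, 0.25) = 0.25
  ((x | (x & x)) | (y | x)) = max(0.25, 0.25) = 0.25
  (x -> ((x | (x & x)) | (y | x))): 0.25 ≤ 0.25, so result = 1
  ((x -> ((x | (x & x)) | (y | x))) -> x): 1 > 0.25, so result = 0.25
  ~x: Gödel ¬ of 0.25 = 0 (operand ≠ 0)
  (((x -> ((x | (x & x)) | (y | x))) -> x) | ~x) = max(0.25, 0) = 0.25
Checking all 25 assignments confirms none give a value below 0.25.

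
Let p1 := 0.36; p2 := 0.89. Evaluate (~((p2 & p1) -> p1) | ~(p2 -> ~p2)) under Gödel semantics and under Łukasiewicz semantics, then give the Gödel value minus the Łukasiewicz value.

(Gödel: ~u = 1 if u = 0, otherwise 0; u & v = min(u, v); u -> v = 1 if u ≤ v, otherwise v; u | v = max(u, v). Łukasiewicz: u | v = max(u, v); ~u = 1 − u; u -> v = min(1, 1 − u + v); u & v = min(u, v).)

Gödel evaluation:
  (p2 & p1) = min(0.89, 0.36) = 0.36
  ((p2 & p1) -> p1): 0.36 ≤ 0.36, so result = 1
  ~((p2 & p1) -> p1): Gödel ¬ of 1 = 0 (operand ≠ 0)
  ~p2: Gödel ¬ of 0.89 = 0 (operand ≠ 0)
  (p2 -> ~p2): 0.89 > 0, so result = 0
  ~(p2 -> ~p2): Gödel ¬ of 0 = 1 (operand is 0)
  (~((p2 & p1) -> p1) | ~(p2 -> ~p2)) = max(0, 1) = 1
  Gödel value = 1
Łukasiewicz evaluation:
  (p2 & p1) = min(0.89, 0.36) = 0.36
  ((p2 & p1) -> p1): min(1, 1 − 0.36 + 0.36) = 1
  ~((p2 & p1) -> p1): Łukasiewicz ¬ gives 1 − 1 = 0
  ~p2: Łukasiewicz ¬ gives 1 − 0.89 = 0.11
  (p2 -> ~p2): min(1, 1 − 0.89 + 0.11) = 0.22
  ~(p2 -> ~p2): Łukasiewicz ¬ gives 1 − 0.22 = 0.78
  (~((p2 & p1) -> p1) | ~(p2 -> ~p2)) = max(0, 0.78) = 0.78
  Łukasiewicz value = 0.78
Difference: 1 − 0.78 = 0.22

0.22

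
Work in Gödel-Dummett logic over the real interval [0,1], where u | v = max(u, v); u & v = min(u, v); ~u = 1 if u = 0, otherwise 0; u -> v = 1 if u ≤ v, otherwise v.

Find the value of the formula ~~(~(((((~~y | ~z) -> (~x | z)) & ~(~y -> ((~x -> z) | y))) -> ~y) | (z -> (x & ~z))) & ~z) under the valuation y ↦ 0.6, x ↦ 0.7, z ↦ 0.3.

~y: Gödel ¬ of 0.6 = 0 (operand ≠ 0)
~~y: Gödel ¬ of 0 = 1 (operand is 0)
~z: Gödel ¬ of 0.3 = 0 (operand ≠ 0)
(~~y | ~z) = max(1, 0) = 1
~x: Gödel ¬ of 0.7 = 0 (operand ≠ 0)
(~x | z) = max(0, 0.3) = 0.3
((~~y | ~z) -> (~x | z)): 1 > 0.3, so result = 0.3
~y: Gödel ¬ of 0.6 = 0 (operand ≠ 0)
~x: Gödel ¬ of 0.7 = 0 (operand ≠ 0)
(~x -> z): 0 ≤ 0.3, so result = 1
((~x -> z) | y) = max(1, 0.6) = 1
(~y -> ((~x -> z) | y)): 0 ≤ 1, so result = 1
~(~y -> ((~x -> z) | y)): Gödel ¬ of 1 = 0 (operand ≠ 0)
(((~~y | ~z) -> (~x | z)) & ~(~y -> ((~x -> z) | y))) = min(0.3, 0) = 0
~y: Gödel ¬ of 0.6 = 0 (operand ≠ 0)
((((~~y | ~z) -> (~x | z)) & ~(~y -> ((~x -> z) | y))) -> ~y): 0 ≤ 0, so result = 1
~z: Gödel ¬ of 0.3 = 0 (operand ≠ 0)
(x & ~z) = min(0.7, 0) = 0
(z -> (x & ~z)): 0.3 > 0, so result = 0
(((((~~y | ~z) -> (~x | z)) & ~(~y -> ((~x -> z) | y))) -> ~y) | (z -> (x & ~z))) = max(1, 0) = 1
~(((((~~y | ~z) -> (~x | z)) & ~(~y -> ((~x -> z) | y))) -> ~y) | (z -> (x & ~z))): Gödel ¬ of 1 = 0 (operand ≠ 0)
~z: Gödel ¬ of 0.3 = 0 (operand ≠ 0)
(~(((((~~y | ~z) -> (~x | z)) & ~(~y -> ((~x -> z) | y))) -> ~y) | (z -> (x & ~z))) & ~z) = min(0, 0) = 0
~(~(((((~~y | ~z) -> (~x | z)) & ~(~y -> ((~x -> z) | y))) -> ~y) | (z -> (x & ~z))) & ~z): Gödel ¬ of 0 = 1 (operand is 0)
~~(~(((((~~y | ~z) -> (~x | z)) & ~(~y -> ((~x -> z) | y))) -> ~y) | (z -> (x & ~z))) & ~z): Gödel ¬ of 1 = 0 (operand ≠ 0)

0.00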